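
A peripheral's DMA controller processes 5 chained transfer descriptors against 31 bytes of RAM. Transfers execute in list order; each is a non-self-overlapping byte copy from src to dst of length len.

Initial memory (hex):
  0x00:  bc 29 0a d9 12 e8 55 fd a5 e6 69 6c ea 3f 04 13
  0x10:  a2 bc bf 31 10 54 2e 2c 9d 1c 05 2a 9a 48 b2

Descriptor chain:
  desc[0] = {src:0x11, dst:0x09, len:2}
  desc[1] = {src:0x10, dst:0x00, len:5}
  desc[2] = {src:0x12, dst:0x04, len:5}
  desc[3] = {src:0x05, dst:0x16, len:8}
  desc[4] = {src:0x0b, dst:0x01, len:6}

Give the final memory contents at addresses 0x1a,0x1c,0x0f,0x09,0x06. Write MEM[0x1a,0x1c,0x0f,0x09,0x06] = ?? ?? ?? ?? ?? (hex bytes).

MEM[0x1a,0x1c,0x0f,0x09,0x06] = bc 6c 13 bc a2

#0 dst[0x09+2] := {0xbc,0xbf}
#1 dst[0x00+5] := {0xa2,0xbc,0xbf,0x31,0x10}
#2 dst[0x04+5] := {0xbf,0x31,0x10,0x54,0x2e}
#3 dst[0x16+8] := {0x31,0x10,0x54,0x2e,0xbc,0xbf,0x6c,0xea}
#4 dst[0x01+6] := {0x6c,0xea,0x3f,0x04,0x13,0xa2}
query mem[0x1a]=0xbc, mem[0x1c]=0x6c, mem[0x0f]=0x13, mem[0x09]=0xbc, mem[0x06]=0xa2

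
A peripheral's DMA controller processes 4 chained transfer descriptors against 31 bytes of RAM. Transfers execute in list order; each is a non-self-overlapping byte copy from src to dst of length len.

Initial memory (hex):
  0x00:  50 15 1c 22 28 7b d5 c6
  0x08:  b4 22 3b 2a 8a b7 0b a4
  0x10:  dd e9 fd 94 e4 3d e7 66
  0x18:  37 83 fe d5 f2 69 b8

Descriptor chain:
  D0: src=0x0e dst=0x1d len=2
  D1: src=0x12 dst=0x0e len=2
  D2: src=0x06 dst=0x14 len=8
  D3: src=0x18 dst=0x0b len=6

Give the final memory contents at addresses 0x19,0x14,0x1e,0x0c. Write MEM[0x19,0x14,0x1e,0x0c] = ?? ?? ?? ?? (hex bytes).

MEM[0x19,0x14,0x1e,0x0c] = 2a d5 a4 2a

[0] 0x0e->0x1d len=2 : 0b a4
[1] 0x12->0x0e len=2 : fd 94
[2] 0x06->0x14 len=8 : d5 c6 b4 22 3b 2a 8a b7
[3] 0x18->0x0b len=6 : 3b 2a 8a b7 f2 0b
query mem[0x19]=0x2a, mem[0x14]=0xd5, mem[0x1e]=0xa4, mem[0x0c]=0x2a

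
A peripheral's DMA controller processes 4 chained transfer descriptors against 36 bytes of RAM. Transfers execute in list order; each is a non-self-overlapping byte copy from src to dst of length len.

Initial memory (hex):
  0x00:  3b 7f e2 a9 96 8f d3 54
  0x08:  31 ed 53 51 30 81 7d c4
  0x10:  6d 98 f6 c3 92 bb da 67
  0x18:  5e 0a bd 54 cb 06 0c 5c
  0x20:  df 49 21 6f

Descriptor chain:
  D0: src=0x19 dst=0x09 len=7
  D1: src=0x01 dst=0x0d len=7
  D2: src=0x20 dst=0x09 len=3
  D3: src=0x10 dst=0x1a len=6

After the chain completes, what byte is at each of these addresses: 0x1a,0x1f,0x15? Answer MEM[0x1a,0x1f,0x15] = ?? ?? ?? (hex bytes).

#0 dst[0x09+7] := {0x0a,0xbd,0x54,0xcb,0x06,0x0c,0x5c}
#1 dst[0x0d+7] := {0x7f,0xe2,0xa9,0x96,0x8f,0xd3,0x54}
#2 dst[0x09+3] := {0xdf,0x49,0x21}
#3 dst[0x1a+6] := {0x96,0x8f,0xd3,0x54,0x92,0xbb}
query mem[0x1a]=0x96, mem[0x1f]=0xbb, mem[0x15]=0xbb

MEM[0x1a,0x1f,0x15] = 96 bb bb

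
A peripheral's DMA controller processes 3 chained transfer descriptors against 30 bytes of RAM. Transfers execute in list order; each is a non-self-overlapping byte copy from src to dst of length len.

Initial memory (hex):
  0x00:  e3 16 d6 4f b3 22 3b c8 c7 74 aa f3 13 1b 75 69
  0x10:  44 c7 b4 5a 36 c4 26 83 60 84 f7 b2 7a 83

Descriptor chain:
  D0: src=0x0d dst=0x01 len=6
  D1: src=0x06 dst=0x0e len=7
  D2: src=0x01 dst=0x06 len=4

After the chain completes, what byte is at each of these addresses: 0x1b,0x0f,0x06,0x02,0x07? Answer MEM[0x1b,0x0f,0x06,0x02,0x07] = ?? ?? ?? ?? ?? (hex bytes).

MEM[0x1b,0x0f,0x06,0x02,0x07] = b2 c8 1b 75 75

[0] 0x0d->0x01 len=6 : 1b 75 69 44 c7 b4
[1] 0x06->0x0e len=7 : b4 c8 c7 74 aa f3 13
[2] 0x01->0x06 len=4 : 1b 75 69 44
query mem[0x1b]=0xb2, mem[0x0f]=0xc8, mem[0x06]=0x1b, mem[0x02]=0x75, mem[0x07]=0x75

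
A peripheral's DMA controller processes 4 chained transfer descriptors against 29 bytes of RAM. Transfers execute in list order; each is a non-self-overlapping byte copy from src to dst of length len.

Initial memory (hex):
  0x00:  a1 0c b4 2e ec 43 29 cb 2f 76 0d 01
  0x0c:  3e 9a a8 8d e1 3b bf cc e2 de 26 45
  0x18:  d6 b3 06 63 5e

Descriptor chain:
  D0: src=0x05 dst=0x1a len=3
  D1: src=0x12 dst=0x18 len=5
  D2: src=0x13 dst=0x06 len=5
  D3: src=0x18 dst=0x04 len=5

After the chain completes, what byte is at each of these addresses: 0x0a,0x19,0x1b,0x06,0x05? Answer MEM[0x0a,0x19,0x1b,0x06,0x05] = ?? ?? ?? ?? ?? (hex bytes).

MEM[0x0a,0x19,0x1b,0x06,0x05] = 45 cc de e2 cc

#0 dst[0x1a+3] := {0x43,0x29,0xcb}
#1 dst[0x18+5] := {0xbf,0xcc,0xe2,0xde,0x26}
#2 dst[0x06+5] := {0xcc,0xe2,0xde,0x26,0x45}
#3 dst[0x04+5] := {0xbf,0xcc,0xe2,0xde,0x26}
query mem[0x0a]=0x45, mem[0x19]=0xcc, mem[0x1b]=0xde, mem[0x06]=0xe2, mem[0x05]=0xcc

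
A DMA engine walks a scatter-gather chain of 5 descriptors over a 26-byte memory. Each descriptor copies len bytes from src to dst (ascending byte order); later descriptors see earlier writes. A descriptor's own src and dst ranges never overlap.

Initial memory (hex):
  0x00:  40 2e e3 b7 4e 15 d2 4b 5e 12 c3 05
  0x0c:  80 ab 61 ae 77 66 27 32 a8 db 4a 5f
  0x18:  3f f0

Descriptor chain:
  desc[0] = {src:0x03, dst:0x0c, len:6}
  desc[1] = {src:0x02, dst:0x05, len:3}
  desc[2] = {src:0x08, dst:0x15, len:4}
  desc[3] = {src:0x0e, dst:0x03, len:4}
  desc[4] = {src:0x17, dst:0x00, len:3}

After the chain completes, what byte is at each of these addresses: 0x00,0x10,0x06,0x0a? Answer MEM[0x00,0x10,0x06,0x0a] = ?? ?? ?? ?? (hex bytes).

[0] 0x03->0x0c len=6 : b7 4e 15 d2 4b 5e
[1] 0x02->0x05 len=3 : e3 b7 4e
[2] 0x08->0x15 len=4 : 5e 12 c3 05
[3] 0x0e->0x03 len=4 : 15 d2 4b 5e
[4] 0x17->0x00 len=3 : c3 05 f0
query mem[0x00]=0xc3, mem[0x10]=0x4b, mem[0x06]=0x5e, mem[0x0a]=0xc3

MEM[0x00,0x10,0x06,0x0a] = c3 4b 5e c3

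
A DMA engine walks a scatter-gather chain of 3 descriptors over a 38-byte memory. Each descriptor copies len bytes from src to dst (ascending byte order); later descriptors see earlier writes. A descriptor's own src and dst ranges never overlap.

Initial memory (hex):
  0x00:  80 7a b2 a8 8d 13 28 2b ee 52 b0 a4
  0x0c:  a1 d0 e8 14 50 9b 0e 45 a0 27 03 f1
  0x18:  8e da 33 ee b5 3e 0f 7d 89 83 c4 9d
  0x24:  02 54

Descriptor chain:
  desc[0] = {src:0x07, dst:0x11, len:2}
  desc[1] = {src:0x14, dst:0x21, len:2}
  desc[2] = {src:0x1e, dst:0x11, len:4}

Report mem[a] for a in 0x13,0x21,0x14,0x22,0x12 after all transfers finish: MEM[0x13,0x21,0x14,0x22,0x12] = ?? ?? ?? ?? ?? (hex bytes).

D0: mem[0x11..0x12] <- [2b ee]
D1: mem[0x21..0x22] <- [a0 27]
D2: mem[0x11..0x14] <- [0f 7d 89 a0]
query mem[0x13]=0x89, mem[0x21]=0xa0, mem[0x14]=0xa0, mem[0x22]=0x27, mem[0x12]=0x7d

MEM[0x13,0x21,0x14,0x22,0x12] = 89 a0 a0 27 7d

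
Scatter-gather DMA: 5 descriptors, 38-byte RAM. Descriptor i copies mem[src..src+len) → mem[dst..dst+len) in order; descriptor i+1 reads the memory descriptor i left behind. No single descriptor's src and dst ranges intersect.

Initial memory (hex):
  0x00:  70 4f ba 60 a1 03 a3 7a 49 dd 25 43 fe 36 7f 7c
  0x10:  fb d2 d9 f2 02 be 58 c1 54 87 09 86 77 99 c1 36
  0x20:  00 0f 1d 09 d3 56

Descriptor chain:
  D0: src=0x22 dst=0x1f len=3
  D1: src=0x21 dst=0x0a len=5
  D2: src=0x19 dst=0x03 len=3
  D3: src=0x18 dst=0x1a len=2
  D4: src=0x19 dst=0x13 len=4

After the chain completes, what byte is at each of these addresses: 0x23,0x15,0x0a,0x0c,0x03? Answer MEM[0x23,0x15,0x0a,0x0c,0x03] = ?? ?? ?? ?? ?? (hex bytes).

D0: mem[0x1f..0x21] <- [1d 09 d3]
D1: mem[0x0a..0x0e] <- [d3 1d 09 d3 56]
D2: mem[0x03..0x05] <- [87 09 86]
D3: mem[0x1a..0x1b] <- [54 87]
D4: mem[0x13..0x16] <- [87 54 87 77]
query mem[0x23]=0x09, mem[0x15]=0x87, mem[0x0a]=0xd3, mem[0x0c]=0x09, mem[0x03]=0x87

MEM[0x23,0x15,0x0a,0x0c,0x03] = 09 87 d3 09 87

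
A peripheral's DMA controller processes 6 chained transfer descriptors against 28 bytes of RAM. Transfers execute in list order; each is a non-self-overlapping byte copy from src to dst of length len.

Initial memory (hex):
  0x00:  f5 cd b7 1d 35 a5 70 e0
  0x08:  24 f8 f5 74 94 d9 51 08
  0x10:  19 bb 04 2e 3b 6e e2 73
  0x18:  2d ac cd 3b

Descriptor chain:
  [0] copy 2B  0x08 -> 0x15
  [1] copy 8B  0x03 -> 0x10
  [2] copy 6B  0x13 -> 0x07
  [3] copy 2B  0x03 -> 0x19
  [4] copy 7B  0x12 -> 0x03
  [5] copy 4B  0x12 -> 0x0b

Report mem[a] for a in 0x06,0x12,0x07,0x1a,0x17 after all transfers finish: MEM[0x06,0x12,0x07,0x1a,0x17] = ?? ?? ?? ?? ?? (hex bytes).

  after D0: wrote 2B at 0x15 = 24f8
  after D1: wrote 8B at 0x10 = 1d35a570e024f8f5
  after D2: wrote 6B at 0x07 = 70e024f8f52d
  after D3: wrote 2B at 0x19 = 1d35
  after D4: wrote 7B at 0x03 = a570e024f8f52d
  after D5: wrote 4B at 0x0b = a570e024
query mem[0x06]=0x24, mem[0x12]=0xa5, mem[0x07]=0xf8, mem[0x1a]=0x35, mem[0x17]=0xf5

MEM[0x06,0x12,0x07,0x1a,0x17] = 24 a5 f8 35 f5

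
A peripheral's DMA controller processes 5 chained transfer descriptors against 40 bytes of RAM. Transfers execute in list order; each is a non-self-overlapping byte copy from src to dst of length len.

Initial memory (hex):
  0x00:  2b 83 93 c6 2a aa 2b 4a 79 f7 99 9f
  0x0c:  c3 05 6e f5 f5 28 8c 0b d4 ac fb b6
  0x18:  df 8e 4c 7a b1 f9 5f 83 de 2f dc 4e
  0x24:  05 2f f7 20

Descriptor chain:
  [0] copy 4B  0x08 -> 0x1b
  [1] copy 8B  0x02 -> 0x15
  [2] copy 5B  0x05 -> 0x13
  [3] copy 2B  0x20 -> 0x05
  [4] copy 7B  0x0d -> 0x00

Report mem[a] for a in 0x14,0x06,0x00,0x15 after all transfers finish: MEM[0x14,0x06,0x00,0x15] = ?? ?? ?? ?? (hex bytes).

[0] 0x08->0x1b len=4 : 79 f7 99 9f
[1] 0x02->0x15 len=8 : 93 c6 2a aa 2b 4a 79 f7
[2] 0x05->0x13 len=5 : aa 2b 4a 79 f7
[3] 0x20->0x05 len=2 : de 2f
[4] 0x0d->0x00 len=7 : 05 6e f5 f5 28 8c aa
query mem[0x14]=0x2b, mem[0x06]=0xaa, mem[0x00]=0x05, mem[0x15]=0x4a

MEM[0x14,0x06,0x00,0x15] = 2b aa 05 4a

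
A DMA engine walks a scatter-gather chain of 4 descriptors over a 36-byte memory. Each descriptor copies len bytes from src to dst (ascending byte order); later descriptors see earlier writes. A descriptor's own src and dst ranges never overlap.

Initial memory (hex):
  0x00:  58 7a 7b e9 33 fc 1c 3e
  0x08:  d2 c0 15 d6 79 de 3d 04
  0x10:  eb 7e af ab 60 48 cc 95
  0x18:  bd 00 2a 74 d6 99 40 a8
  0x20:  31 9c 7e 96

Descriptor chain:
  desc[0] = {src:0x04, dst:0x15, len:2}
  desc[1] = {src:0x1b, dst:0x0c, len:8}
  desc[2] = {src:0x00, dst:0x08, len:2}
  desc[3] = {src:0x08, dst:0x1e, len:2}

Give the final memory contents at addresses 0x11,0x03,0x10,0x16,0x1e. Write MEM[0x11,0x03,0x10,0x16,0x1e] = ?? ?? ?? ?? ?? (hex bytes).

MEM[0x11,0x03,0x10,0x16,0x1e] = 31 e9 a8 fc 58

[0] 0x04->0x15 len=2 : 33 fc
[1] 0x1b->0x0c len=8 : 74 d6 99 40 a8 31 9c 7e
[2] 0x00->0x08 len=2 : 58 7a
[3] 0x08->0x1e len=2 : 58 7a
query mem[0x11]=0x31, mem[0x03]=0xe9, mem[0x10]=0xa8, mem[0x16]=0xfc, mem[0x1e]=0x58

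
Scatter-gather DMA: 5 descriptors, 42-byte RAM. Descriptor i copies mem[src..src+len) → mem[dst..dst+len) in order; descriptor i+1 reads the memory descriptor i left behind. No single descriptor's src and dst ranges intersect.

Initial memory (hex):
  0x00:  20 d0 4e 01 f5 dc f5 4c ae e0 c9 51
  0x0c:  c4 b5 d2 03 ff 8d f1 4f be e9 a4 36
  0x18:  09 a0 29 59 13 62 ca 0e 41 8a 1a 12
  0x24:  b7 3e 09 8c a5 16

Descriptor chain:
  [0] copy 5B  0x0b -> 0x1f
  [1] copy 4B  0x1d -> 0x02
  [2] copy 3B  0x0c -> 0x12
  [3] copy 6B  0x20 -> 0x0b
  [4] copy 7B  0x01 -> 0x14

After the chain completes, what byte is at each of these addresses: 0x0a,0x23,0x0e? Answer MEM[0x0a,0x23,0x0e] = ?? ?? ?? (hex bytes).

MEM[0x0a,0x23,0x0e] = c9 03 03

[0] 0x0b->0x1f len=5 : 51 c4 b5 d2 03
[1] 0x1d->0x02 len=4 : 62 ca 51 c4
[2] 0x0c->0x12 len=3 : c4 b5 d2
[3] 0x20->0x0b len=6 : c4 b5 d2 03 b7 3e
[4] 0x01->0x14 len=7 : d0 62 ca 51 c4 f5 4c
query mem[0x0a]=0xc9, mem[0x23]=0x03, mem[0x0e]=0x03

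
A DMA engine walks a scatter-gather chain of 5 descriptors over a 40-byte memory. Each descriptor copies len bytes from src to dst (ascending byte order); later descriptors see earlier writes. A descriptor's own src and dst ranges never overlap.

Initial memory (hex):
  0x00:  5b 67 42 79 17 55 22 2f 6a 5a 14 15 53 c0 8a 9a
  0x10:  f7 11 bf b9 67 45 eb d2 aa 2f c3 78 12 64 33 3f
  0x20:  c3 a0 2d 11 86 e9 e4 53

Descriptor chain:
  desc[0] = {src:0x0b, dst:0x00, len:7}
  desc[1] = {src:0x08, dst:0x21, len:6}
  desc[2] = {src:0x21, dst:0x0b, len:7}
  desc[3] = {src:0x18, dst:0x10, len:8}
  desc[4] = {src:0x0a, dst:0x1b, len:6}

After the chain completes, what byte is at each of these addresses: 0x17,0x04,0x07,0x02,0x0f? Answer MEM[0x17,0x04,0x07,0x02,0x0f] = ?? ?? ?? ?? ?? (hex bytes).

MEM[0x17,0x04,0x07,0x02,0x0f] = 3f 9a 2f c0 53

[0] 0x0b->0x00 len=7 : 15 53 c0 8a 9a f7 11
[1] 0x08->0x21 len=6 : 6a 5a 14 15 53 c0
[2] 0x21->0x0b len=7 : 6a 5a 14 15 53 c0 53
[3] 0x18->0x10 len=8 : aa 2f c3 78 12 64 33 3f
[4] 0x0a->0x1b len=6 : 14 6a 5a 14 15 53
query mem[0x17]=0x3f, mem[0x04]=0x9a, mem[0x07]=0x2f, mem[0x02]=0xc0, mem[0x0f]=0x53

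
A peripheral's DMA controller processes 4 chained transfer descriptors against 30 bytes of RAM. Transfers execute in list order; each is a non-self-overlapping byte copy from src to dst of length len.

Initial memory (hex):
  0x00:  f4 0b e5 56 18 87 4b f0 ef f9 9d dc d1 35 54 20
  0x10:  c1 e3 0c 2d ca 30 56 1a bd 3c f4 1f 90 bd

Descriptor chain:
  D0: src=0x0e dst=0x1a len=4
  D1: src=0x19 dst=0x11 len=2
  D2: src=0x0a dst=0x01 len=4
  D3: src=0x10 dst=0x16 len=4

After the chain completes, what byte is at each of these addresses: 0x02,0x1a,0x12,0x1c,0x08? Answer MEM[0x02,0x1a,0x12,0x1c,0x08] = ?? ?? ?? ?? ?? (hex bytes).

D0: mem[0x1a..0x1d] <- [54 20 c1 e3]
D1: mem[0x11..0x12] <- [3c 54]
D2: mem[0x01..0x04] <- [9d dc d1 35]
D3: mem[0x16..0x19] <- [c1 3c 54 2d]
query mem[0x02]=0xdc, mem[0x1a]=0x54, mem[0x12]=0x54, mem[0x1c]=0xc1, mem[0x08]=0xef

MEM[0x02,0x1a,0x12,0x1c,0x08] = dc 54 54 c1 ef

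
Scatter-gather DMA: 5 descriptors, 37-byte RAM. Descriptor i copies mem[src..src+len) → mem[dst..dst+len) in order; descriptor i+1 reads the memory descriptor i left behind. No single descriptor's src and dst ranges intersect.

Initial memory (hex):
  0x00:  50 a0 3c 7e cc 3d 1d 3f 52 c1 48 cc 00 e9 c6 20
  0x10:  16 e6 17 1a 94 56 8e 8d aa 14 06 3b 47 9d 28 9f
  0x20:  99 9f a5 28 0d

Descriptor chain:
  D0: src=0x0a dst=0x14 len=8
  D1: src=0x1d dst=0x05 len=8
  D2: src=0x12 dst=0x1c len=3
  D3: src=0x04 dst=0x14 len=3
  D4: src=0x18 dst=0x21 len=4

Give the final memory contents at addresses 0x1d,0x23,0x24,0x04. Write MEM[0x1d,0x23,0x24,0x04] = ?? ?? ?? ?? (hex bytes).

MEM[0x1d,0x23,0x24,0x04] = 1a 16 e6 cc

#0 dst[0x14+8] := {0x48,0xcc,0x00,0xe9,0xc6,0x20,0x16,0xe6}
#1 dst[0x05+8] := {0x9d,0x28,0x9f,0x99,0x9f,0xa5,0x28,0x0d}
#2 dst[0x1c+3] := {0x17,0x1a,0x48}
#3 dst[0x14+3] := {0xcc,0x9d,0x28}
#4 dst[0x21+4] := {0xc6,0x20,0x16,0xe6}
query mem[0x1d]=0x1a, mem[0x23]=0x16, mem[0x24]=0xe6, mem[0x04]=0xcc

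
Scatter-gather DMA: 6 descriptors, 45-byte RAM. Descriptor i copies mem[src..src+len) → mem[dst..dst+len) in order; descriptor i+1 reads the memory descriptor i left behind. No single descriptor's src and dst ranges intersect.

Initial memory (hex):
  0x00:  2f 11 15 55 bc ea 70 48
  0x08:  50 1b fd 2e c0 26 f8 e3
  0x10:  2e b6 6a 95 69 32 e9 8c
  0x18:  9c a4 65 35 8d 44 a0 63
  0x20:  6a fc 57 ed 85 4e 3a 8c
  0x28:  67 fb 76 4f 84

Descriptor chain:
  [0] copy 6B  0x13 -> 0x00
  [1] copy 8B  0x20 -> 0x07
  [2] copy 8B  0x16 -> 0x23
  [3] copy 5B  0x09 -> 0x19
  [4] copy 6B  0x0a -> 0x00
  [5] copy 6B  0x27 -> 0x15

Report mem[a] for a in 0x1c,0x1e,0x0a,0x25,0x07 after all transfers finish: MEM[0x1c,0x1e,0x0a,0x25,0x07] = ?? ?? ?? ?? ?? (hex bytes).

MEM[0x1c,0x1e,0x0a,0x25,0x07] = 4e a0 ed 9c 6a

D0: mem[0x00..0x05] <- [95 69 32 e9 8c 9c]
D1: mem[0x07..0x0e] <- [6a fc 57 ed 85 4e 3a 8c]
D2: mem[0x23..0x2a] <- [e9 8c 9c a4 65 35 8d 44]
D3: mem[0x19..0x1d] <- [57 ed 85 4e 3a]
D4: mem[0x00..0x05] <- [ed 85 4e 3a 8c e3]
D5: mem[0x15..0x1a] <- [65 35 8d 44 4f 84]
query mem[0x1c]=0x4e, mem[0x1e]=0xa0, mem[0x0a]=0xed, mem[0x25]=0x9c, mem[0x07]=0x6a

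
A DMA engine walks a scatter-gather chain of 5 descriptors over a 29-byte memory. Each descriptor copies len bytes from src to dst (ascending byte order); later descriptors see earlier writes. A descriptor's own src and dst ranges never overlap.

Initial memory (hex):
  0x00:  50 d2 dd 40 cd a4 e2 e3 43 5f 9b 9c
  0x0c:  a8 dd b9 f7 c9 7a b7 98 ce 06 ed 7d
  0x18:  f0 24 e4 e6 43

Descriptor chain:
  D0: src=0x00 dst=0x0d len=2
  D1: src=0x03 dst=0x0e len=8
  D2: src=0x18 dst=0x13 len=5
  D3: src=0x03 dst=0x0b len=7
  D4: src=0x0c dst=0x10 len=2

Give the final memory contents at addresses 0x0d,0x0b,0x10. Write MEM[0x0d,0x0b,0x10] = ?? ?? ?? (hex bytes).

D0: mem[0x0d..0x0e] <- [50 d2]
D1: mem[0x0e..0x15] <- [40 cd a4 e2 e3 43 5f 9b]
D2: mem[0x13..0x17] <- [f0 24 e4 e6 43]
D3: mem[0x0b..0x11] <- [40 cd a4 e2 e3 43 5f]
D4: mem[0x10..0x11] <- [cd a4]
query mem[0x0d]=0xa4, mem[0x0b]=0x40, mem[0x10]=0xcd

MEM[0x0d,0x0b,0x10] = a4 40 cd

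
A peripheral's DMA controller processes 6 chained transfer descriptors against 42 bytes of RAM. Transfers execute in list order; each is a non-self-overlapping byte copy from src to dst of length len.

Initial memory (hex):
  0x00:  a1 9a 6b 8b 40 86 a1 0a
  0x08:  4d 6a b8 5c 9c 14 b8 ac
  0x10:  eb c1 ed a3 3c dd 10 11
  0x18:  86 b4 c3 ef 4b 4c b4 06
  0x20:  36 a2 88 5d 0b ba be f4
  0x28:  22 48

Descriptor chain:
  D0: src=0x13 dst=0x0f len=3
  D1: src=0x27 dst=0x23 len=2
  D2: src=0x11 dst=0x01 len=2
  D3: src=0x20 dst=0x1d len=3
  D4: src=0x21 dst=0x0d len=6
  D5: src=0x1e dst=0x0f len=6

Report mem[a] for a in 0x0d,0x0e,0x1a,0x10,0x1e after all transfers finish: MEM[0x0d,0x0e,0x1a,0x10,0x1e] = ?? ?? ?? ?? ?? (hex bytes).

MEM[0x0d,0x0e,0x1a,0x10,0x1e] = a2 88 c3 88 a2

  after D0: wrote 3B at 0x0f = a33cdd
  after D1: wrote 2B at 0x23 = f422
  after D2: wrote 2B at 0x01 = dded
  after D3: wrote 3B at 0x1d = 36a288
  after D4: wrote 6B at 0x0d = a288f422babe
  after D5: wrote 6B at 0x0f = a28836a288f4
query mem[0x0d]=0xa2, mem[0x0e]=0x88, mem[0x1a]=0xc3, mem[0x10]=0x88, mem[0x1e]=0xa2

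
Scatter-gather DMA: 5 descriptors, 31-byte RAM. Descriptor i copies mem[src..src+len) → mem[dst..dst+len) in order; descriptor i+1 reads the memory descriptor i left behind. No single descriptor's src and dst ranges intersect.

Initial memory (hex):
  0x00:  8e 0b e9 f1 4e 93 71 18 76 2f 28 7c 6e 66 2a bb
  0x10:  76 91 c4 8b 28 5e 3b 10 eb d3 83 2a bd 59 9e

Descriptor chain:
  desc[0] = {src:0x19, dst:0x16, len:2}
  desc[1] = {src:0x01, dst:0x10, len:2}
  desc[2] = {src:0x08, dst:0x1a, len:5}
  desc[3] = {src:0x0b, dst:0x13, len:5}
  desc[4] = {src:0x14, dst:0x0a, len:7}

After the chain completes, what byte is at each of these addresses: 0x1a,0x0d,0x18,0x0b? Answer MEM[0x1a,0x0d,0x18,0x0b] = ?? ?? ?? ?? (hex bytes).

MEM[0x1a,0x0d,0x18,0x0b] = 76 bb eb 66

[0] 0x19->0x16 len=2 : d3 83
[1] 0x01->0x10 len=2 : 0b e9
[2] 0x08->0x1a len=5 : 76 2f 28 7c 6e
[3] 0x0b->0x13 len=5 : 7c 6e 66 2a bb
[4] 0x14->0x0a len=7 : 6e 66 2a bb eb d3 76
query mem[0x1a]=0x76, mem[0x0d]=0xbb, mem[0x18]=0xeb, mem[0x0b]=0x66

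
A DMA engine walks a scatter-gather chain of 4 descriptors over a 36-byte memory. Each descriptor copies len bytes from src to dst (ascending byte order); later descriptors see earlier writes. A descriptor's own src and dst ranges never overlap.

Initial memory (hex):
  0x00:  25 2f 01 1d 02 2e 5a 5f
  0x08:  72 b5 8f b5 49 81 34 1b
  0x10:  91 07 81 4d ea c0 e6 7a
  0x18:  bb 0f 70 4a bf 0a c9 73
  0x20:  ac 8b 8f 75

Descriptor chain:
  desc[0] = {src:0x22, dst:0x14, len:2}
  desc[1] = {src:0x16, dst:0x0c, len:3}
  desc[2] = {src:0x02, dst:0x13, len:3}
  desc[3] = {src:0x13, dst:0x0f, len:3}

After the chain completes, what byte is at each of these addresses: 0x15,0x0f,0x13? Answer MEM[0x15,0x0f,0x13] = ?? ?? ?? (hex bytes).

MEM[0x15,0x0f,0x13] = 02 01 01

D0: mem[0x14..0x15] <- [8f 75]
D1: mem[0x0c..0x0e] <- [e6 7a bb]
D2: mem[0x13..0x15] <- [01 1d 02]
D3: mem[0x0f..0x11] <- [01 1d 02]
query mem[0x15]=0x02, mem[0x0f]=0x01, mem[0x13]=0x01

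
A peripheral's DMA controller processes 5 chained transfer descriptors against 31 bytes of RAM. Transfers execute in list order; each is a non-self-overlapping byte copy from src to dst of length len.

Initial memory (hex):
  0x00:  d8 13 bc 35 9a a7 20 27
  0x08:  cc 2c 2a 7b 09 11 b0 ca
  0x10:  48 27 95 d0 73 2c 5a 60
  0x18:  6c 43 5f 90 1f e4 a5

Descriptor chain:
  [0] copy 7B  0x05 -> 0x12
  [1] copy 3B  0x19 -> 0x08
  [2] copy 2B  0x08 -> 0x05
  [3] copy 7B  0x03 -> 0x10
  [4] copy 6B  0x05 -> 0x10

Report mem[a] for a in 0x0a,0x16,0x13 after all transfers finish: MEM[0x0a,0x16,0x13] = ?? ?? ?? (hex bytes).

  after D0: wrote 7B at 0x12 = a72027cc2c2a7b
  after D1: wrote 3B at 0x08 = 435f90
  after D2: wrote 2B at 0x05 = 435f
  after D3: wrote 7B at 0x10 = 359a435f27435f
  after D4: wrote 6B at 0x10 = 435f27435f90
query mem[0x0a]=0x90, mem[0x16]=0x5f, mem[0x13]=0x43

MEM[0x0a,0x16,0x13] = 90 5f 43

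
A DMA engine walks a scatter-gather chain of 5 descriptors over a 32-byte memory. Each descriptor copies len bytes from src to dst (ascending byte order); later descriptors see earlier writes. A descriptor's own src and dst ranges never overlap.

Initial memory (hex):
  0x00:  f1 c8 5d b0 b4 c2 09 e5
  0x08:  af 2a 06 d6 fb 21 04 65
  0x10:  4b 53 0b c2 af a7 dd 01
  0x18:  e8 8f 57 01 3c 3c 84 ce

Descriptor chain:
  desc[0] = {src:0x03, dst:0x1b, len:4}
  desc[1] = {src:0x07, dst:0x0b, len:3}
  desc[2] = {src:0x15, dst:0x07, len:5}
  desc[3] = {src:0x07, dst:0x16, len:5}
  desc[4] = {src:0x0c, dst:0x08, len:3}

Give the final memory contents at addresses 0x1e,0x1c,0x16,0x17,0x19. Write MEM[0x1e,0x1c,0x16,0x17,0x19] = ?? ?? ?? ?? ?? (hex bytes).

[0] 0x03->0x1b len=4 : b0 b4 c2 09
[1] 0x07->0x0b len=3 : e5 af 2a
[2] 0x15->0x07 len=5 : a7 dd 01 e8 8f
[3] 0x07->0x16 len=5 : a7 dd 01 e8 8f
[4] 0x0c->0x08 len=3 : af 2a 04
query mem[0x1e]=0x09, mem[0x1c]=0xb4, mem[0x16]=0xa7, mem[0x17]=0xdd, mem[0x19]=0xe8

MEM[0x1e,0x1c,0x16,0x17,0x19] = 09 b4 a7 dd e8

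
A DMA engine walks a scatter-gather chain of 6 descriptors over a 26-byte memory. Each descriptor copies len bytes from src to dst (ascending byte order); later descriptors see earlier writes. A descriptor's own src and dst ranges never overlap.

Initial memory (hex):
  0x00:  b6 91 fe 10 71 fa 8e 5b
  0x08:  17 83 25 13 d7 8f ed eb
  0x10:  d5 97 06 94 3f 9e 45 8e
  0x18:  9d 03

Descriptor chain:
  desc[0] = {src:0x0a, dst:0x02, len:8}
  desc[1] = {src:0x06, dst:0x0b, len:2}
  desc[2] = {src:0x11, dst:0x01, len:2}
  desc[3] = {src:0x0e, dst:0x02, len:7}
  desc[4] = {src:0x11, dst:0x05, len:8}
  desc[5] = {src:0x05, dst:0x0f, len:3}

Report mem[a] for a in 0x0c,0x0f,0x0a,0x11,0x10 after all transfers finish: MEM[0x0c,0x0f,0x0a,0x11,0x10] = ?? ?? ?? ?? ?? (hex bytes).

MEM[0x0c,0x0f,0x0a,0x11,0x10] = 9d 97 45 94 06

D0: mem[0x02..0x09] <- [25 13 d7 8f ed eb d5 97]
D1: mem[0x0b..0x0c] <- [ed eb]
D2: mem[0x01..0x02] <- [97 06]
D3: mem[0x02..0x08] <- [ed eb d5 97 06 94 3f]
D4: mem[0x05..0x0c] <- [97 06 94 3f 9e 45 8e 9d]
D5: mem[0x0f..0x11] <- [97 06 94]
query mem[0x0c]=0x9d, mem[0x0f]=0x97, mem[0x0a]=0x45, mem[0x11]=0x94, mem[0x10]=0x06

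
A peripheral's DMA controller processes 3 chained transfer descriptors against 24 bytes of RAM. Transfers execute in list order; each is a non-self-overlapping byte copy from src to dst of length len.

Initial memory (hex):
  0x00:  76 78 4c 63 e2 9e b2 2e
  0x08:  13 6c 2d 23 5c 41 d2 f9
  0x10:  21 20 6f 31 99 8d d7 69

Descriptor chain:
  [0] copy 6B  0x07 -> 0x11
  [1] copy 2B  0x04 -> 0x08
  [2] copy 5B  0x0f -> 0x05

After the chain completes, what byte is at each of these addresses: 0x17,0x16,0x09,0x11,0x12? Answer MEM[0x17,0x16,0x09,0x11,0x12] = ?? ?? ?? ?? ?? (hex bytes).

MEM[0x17,0x16,0x09,0x11,0x12] = 69 5c 6c 2e 13

D0: mem[0x11..0x16] <- [2e 13 6c 2d 23 5c]
D1: mem[0x08..0x09] <- [e2 9e]
D2: mem[0x05..0x09] <- [f9 21 2e 13 6c]
query mem[0x17]=0x69, mem[0x16]=0x5c, mem[0x09]=0x6c, mem[0x11]=0x2e, mem[0x12]=0x13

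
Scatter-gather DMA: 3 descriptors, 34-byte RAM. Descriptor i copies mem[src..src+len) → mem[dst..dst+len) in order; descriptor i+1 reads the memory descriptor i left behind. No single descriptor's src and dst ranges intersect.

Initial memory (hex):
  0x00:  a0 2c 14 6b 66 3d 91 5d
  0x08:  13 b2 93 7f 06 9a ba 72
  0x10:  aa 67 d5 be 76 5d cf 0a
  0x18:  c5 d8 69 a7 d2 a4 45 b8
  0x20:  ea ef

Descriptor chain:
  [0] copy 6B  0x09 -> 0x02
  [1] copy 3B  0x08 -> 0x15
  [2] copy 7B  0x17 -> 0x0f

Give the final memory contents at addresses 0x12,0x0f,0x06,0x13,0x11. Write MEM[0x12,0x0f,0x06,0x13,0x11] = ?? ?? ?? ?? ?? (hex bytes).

#0 dst[0x02+6] := {0xb2,0x93,0x7f,0x06,0x9a,0xba}
#1 dst[0x15+3] := {0x13,0xb2,0x93}
#2 dst[0x0f+7] := {0x93,0xc5,0xd8,0x69,0xa7,0xd2,0xa4}
query mem[0x12]=0x69, mem[0x0f]=0x93, mem[0x06]=0x9a, mem[0x13]=0xa7, mem[0x11]=0xd8

MEM[0x12,0x0f,0x06,0x13,0x11] = 69 93 9a a7 d8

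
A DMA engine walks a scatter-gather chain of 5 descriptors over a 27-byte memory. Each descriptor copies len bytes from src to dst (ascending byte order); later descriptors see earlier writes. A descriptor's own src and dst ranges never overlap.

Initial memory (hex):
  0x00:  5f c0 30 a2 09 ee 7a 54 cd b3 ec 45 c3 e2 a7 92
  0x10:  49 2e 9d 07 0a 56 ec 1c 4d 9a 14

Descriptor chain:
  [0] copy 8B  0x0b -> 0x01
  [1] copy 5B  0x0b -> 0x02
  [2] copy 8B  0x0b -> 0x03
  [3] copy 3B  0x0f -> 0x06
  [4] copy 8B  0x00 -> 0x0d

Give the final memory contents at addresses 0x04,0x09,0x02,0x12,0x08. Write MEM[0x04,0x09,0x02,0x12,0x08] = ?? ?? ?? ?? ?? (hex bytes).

#0 dst[0x01+8] := {0x45,0xc3,0xe2,0xa7,0x92,0x49,0x2e,0x9d}
#1 dst[0x02+5] := {0x45,0xc3,0xe2,0xa7,0x92}
#2 dst[0x03+8] := {0x45,0xc3,0xe2,0xa7,0x92,0x49,0x2e,0x9d}
#3 dst[0x06+3] := {0x92,0x49,0x2e}
#4 dst[0x0d+8] := {0x5f,0x45,0x45,0x45,0xc3,0xe2,0x92,0x49}
query mem[0x04]=0xc3, mem[0x09]=0x2e, mem[0x02]=0x45, mem[0x12]=0xe2, mem[0x08]=0x2e

MEM[0x04,0x09,0x02,0x12,0x08] = c3 2e 45 e2 2e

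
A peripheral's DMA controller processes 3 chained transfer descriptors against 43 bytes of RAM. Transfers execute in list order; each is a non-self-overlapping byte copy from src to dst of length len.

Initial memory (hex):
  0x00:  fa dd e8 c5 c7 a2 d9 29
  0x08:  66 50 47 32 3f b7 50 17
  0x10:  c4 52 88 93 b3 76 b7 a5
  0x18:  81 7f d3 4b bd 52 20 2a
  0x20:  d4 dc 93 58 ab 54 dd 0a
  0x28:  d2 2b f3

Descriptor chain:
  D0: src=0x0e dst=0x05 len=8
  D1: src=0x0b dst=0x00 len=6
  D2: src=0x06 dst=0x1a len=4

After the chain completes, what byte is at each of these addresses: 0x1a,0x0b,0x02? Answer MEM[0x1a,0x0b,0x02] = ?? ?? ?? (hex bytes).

MEM[0x1a,0x0b,0x02] = 17 b3 b7

  after D0: wrote 8B at 0x05 = 5017c4528893b376
  after D1: wrote 6B at 0x00 = b376b75017c4
  after D2: wrote 4B at 0x1a = 17c45288
query mem[0x1a]=0x17, mem[0x0b]=0xb3, mem[0x02]=0xb7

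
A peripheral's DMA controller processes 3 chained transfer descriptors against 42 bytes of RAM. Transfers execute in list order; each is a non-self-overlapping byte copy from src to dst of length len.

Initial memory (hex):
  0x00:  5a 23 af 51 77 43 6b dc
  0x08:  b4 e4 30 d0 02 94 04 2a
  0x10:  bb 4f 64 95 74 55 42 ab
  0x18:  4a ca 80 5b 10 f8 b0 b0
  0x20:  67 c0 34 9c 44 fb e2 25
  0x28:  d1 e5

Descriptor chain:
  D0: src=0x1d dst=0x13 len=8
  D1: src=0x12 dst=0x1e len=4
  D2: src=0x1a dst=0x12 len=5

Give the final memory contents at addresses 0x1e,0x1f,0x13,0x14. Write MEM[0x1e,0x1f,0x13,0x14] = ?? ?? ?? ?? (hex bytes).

MEM[0x1e,0x1f,0x13,0x14] = 64 f8 5b 10

  after D0: wrote 8B at 0x13 = f8b0b067c0349c44
  after D1: wrote 4B at 0x1e = 64f8b0b0
  after D2: wrote 5B at 0x12 = 445b10f864
query mem[0x1e]=0x64, mem[0x1f]=0xf8, mem[0x13]=0x5b, mem[0x14]=0x10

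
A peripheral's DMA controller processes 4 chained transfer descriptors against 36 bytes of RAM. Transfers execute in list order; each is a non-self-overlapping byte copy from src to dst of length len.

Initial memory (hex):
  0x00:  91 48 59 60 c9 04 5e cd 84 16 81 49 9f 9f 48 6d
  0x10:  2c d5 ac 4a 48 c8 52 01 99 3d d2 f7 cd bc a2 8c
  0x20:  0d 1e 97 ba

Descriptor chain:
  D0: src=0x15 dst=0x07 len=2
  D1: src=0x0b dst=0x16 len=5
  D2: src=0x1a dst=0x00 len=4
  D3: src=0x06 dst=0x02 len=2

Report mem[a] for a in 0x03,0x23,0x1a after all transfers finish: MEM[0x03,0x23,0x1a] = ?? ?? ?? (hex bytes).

MEM[0x03,0x23,0x1a] = c8 ba 6d

#0 dst[0x07+2] := {0xc8,0x52}
#1 dst[0x16+5] := {0x49,0x9f,0x9f,0x48,0x6d}
#2 dst[0x00+4] := {0x6d,0xf7,0xcd,0xbc}
#3 dst[0x02+2] := {0x5e,0xc8}
query mem[0x03]=0xc8, mem[0x23]=0xba, mem[0x1a]=0x6d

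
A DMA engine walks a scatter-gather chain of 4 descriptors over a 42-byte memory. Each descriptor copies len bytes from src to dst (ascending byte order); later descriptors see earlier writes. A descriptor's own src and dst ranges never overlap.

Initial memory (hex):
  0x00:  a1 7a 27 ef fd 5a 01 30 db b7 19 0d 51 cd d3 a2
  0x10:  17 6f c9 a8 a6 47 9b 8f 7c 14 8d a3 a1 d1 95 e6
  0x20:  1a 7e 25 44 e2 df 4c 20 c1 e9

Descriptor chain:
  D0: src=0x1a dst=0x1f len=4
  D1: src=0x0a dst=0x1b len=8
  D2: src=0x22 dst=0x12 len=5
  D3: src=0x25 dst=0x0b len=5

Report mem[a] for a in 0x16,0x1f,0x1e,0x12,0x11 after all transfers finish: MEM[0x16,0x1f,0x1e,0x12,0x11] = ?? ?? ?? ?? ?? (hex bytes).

[0] 0x1a->0x1f len=4 : 8d a3 a1 d1
[1] 0x0a->0x1b len=8 : 19 0d 51 cd d3 a2 17 6f
[2] 0x22->0x12 len=5 : 6f 44 e2 df 4c
[3] 0x25->0x0b len=5 : df 4c 20 c1 e9
query mem[0x16]=0x4c, mem[0x1f]=0xd3, mem[0x1e]=0xcd, mem[0x12]=0x6f, mem[0x11]=0x6f

MEM[0x16,0x1f,0x1e,0x12,0x11] = 4c d3 cd 6f 6f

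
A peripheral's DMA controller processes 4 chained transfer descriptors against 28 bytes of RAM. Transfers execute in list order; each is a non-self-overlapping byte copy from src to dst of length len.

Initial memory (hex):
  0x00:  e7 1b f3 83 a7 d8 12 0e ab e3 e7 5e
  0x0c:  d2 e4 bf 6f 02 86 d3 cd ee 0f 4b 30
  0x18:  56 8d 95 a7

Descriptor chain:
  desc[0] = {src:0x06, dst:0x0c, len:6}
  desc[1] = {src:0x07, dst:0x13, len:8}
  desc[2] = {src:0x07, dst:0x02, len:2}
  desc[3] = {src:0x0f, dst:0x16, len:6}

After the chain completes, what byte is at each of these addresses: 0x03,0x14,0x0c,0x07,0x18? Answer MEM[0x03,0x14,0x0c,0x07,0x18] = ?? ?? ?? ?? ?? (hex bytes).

D0: mem[0x0c..0x11] <- [12 0e ab e3 e7 5e]
D1: mem[0x13..0x1a] <- [0e ab e3 e7 5e 12 0e ab]
D2: mem[0x02..0x03] <- [0e ab]
D3: mem[0x16..0x1b] <- [e3 e7 5e d3 0e ab]
query mem[0x03]=0xab, mem[0x14]=0xab, mem[0x0c]=0x12, mem[0x07]=0x0e, mem[0x18]=0x5e

MEM[0x03,0x14,0x0c,0x07,0x18] = ab ab 12 0e 5e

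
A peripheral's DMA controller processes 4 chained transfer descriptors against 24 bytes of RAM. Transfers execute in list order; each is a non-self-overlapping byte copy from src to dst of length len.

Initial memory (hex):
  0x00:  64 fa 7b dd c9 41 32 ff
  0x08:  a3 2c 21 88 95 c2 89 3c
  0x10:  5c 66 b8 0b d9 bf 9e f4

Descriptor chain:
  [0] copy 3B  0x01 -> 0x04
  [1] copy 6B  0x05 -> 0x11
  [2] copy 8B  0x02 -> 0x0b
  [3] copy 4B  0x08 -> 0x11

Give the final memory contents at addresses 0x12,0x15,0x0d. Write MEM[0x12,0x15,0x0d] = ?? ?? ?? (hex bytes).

[0] 0x01->0x04 len=3 : fa 7b dd
[1] 0x05->0x11 len=6 : 7b dd ff a3 2c 21
[2] 0x02->0x0b len=8 : 7b dd fa 7b dd ff a3 2c
[3] 0x08->0x11 len=4 : a3 2c 21 7b
query mem[0x12]=0x2c, mem[0x15]=0x2c, mem[0x0d]=0xfa

MEM[0x12,0x15,0x0d] = 2c 2c fa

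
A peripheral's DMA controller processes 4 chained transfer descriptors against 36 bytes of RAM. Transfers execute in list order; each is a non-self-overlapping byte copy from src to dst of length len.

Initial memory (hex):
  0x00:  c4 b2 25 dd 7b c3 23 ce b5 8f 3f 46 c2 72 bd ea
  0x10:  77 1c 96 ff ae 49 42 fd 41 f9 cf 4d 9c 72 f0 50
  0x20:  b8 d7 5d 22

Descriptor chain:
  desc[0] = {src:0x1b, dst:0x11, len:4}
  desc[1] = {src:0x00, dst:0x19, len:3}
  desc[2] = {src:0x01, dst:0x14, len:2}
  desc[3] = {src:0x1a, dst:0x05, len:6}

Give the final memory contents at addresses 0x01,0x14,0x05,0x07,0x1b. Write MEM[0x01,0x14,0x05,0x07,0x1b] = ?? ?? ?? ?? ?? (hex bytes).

MEM[0x01,0x14,0x05,0x07,0x1b] = b2 b2 b2 9c 25

[0] 0x1b->0x11 len=4 : 4d 9c 72 f0
[1] 0x00->0x19 len=3 : c4 b2 25
[2] 0x01->0x14 len=2 : b2 25
[3] 0x1a->0x05 len=6 : b2 25 9c 72 f0 50
query mem[0x01]=0xb2, mem[0x14]=0xb2, mem[0x05]=0xb2, mem[0x07]=0x9c, mem[0x1b]=0x25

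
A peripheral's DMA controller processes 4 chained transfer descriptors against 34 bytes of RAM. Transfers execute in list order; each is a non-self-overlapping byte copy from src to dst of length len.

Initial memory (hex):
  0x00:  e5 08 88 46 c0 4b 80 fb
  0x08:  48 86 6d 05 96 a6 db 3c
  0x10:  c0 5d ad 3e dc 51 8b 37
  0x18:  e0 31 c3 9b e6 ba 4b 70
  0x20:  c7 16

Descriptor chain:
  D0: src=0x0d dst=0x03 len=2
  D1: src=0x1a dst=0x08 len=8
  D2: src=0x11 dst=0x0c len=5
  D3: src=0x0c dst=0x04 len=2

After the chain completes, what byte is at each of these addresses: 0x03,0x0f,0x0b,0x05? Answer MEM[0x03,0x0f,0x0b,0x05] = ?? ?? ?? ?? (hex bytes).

MEM[0x03,0x0f,0x0b,0x05] = a6 dc ba ad

#0 dst[0x03+2] := {0xa6,0xdb}
#1 dst[0x08+8] := {0xc3,0x9b,0xe6,0xba,0x4b,0x70,0xc7,0x16}
#2 dst[0x0c+5] := {0x5d,0xad,0x3e,0xdc,0x51}
#3 dst[0x04+2] := {0x5d,0xad}
query mem[0x03]=0xa6, mem[0x0f]=0xdc, mem[0x0b]=0xba, mem[0x05]=0xad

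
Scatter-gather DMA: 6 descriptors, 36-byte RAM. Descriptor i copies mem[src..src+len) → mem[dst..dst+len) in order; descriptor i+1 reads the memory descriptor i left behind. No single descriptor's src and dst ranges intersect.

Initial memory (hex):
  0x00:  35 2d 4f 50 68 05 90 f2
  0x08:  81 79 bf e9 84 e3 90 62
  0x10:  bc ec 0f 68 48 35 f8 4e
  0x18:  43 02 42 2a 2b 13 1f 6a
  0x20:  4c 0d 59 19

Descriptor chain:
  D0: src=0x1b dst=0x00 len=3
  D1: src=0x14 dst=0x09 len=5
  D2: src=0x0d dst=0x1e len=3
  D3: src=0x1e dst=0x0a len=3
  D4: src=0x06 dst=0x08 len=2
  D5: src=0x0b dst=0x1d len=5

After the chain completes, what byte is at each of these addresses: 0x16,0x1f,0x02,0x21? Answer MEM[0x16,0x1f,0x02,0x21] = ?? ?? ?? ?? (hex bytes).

#0 dst[0x00+3] := {0x2a,0x2b,0x13}
#1 dst[0x09+5] := {0x48,0x35,0xf8,0x4e,0x43}
#2 dst[0x1e+3] := {0x43,0x90,0x62}
#3 dst[0x0a+3] := {0x43,0x90,0x62}
#4 dst[0x08+2] := {0x90,0xf2}
#5 dst[0x1d+5] := {0x90,0x62,0x43,0x90,0x62}
query mem[0x16]=0xf8, mem[0x1f]=0x43, mem[0x02]=0x13, mem[0x21]=0x62

MEM[0x16,0x1f,0x02,0x21] = f8 43 13 62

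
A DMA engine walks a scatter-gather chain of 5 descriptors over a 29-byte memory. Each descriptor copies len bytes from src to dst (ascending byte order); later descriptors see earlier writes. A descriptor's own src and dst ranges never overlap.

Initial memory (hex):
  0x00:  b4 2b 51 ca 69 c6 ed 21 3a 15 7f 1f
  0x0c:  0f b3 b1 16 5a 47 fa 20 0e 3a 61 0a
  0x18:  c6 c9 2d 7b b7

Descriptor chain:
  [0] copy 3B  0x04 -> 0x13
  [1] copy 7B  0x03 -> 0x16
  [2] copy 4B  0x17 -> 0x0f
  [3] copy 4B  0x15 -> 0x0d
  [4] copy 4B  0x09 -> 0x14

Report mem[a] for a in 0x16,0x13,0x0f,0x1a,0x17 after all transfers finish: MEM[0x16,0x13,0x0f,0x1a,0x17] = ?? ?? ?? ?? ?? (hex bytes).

#0 dst[0x13+3] := {0x69,0xc6,0xed}
#1 dst[0x16+7] := {0xca,0x69,0xc6,0xed,0x21,0x3a,0x15}
#2 dst[0x0f+4] := {0x69,0xc6,0xed,0x21}
#3 dst[0x0d+4] := {0xed,0xca,0x69,0xc6}
#4 dst[0x14+4] := {0x15,0x7f,0x1f,0x0f}
query mem[0x16]=0x1f, mem[0x13]=0x69, mem[0x0f]=0x69, mem[0x1a]=0x21, mem[0x17]=0x0f

MEM[0x16,0x13,0x0f,0x1a,0x17] = 1f 69 69 21 0f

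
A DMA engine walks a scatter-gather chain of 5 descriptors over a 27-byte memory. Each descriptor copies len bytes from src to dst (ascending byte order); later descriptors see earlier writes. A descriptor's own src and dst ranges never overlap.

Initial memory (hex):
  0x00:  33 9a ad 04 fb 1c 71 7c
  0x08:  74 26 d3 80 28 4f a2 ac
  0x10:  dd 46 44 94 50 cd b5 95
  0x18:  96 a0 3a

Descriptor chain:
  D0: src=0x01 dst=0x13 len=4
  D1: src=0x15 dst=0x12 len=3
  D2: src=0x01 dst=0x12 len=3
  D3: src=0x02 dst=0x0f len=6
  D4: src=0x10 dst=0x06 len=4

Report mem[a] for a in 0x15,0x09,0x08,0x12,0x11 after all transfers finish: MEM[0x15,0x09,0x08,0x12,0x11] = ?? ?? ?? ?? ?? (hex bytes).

MEM[0x15,0x09,0x08,0x12,0x11] = 04 71 1c 1c fb

D0: mem[0x13..0x16] <- [9a ad 04 fb]
D1: mem[0x12..0x14] <- [04 fb 95]
D2: mem[0x12..0x14] <- [9a ad 04]
D3: mem[0x0f..0x14] <- [ad 04 fb 1c 71 7c]
D4: mem[0x06..0x09] <- [04 fb 1c 71]
query mem[0x15]=0x04, mem[0x09]=0x71, mem[0x08]=0x1c, mem[0x12]=0x1c, mem[0x11]=0xfb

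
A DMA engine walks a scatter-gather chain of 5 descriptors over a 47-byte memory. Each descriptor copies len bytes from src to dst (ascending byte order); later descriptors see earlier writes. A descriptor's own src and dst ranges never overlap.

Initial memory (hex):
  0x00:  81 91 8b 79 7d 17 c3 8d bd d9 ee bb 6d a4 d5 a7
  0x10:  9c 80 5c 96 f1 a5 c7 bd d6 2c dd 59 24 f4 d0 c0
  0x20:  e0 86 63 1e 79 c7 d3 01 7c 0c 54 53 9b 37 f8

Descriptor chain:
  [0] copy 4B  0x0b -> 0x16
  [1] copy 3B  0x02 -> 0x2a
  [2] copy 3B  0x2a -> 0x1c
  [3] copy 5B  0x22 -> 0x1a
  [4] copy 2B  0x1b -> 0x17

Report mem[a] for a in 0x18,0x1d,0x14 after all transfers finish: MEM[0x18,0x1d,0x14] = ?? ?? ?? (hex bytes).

MEM[0x18,0x1d,0x14] = 79 c7 f1

[0] 0x0b->0x16 len=4 : bb 6d a4 d5
[1] 0x02->0x2a len=3 : 8b 79 7d
[2] 0x2a->0x1c len=3 : 8b 79 7d
[3] 0x22->0x1a len=5 : 63 1e 79 c7 d3
[4] 0x1b->0x17 len=2 : 1e 79
query mem[0x18]=0x79, mem[0x1d]=0xc7, mem[0x14]=0xf1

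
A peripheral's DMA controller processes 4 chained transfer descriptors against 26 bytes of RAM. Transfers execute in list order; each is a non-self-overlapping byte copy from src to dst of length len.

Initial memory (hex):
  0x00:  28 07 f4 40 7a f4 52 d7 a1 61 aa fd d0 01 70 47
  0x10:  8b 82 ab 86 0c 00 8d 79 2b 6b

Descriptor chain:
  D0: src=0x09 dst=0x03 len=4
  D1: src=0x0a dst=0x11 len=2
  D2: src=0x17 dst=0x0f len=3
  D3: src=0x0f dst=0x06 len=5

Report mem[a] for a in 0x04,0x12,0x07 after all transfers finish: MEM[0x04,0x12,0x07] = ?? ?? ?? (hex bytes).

  after D0: wrote 4B at 0x03 = 61aafdd0
  after D1: wrote 2B at 0x11 = aafd
  after D2: wrote 3B at 0x0f = 792b6b
  after D3: wrote 5B at 0x06 = 792b6bfd86
query mem[0x04]=0xaa, mem[0x12]=0xfd, mem[0x07]=0x2b

MEM[0x04,0x12,0x07] = aa fd 2b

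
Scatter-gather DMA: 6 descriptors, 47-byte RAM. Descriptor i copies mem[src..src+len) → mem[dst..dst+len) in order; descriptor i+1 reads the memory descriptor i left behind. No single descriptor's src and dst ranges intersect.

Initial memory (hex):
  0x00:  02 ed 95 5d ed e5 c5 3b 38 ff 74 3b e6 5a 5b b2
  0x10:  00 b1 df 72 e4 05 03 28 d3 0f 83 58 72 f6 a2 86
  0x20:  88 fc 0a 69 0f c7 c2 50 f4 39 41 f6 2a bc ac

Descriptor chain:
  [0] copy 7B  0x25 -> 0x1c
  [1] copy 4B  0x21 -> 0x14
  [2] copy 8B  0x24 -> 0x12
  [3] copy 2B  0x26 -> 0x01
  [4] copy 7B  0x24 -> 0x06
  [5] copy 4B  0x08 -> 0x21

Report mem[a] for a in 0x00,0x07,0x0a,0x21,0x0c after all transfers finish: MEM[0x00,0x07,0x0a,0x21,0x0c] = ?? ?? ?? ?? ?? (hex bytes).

MEM[0x00,0x07,0x0a,0x21,0x0c] = 02 c7 f4 c2 41

[0] 0x25->0x1c len=7 : c7 c2 50 f4 39 41 f6
[1] 0x21->0x14 len=4 : 41 f6 69 0f
[2] 0x24->0x12 len=8 : 0f c7 c2 50 f4 39 41 f6
[3] 0x26->0x01 len=2 : c2 50
[4] 0x24->0x06 len=7 : 0f c7 c2 50 f4 39 41
[5] 0x08->0x21 len=4 : c2 50 f4 39
query mem[0x00]=0x02, mem[0x07]=0xc7, mem[0x0a]=0xf4, mem[0x21]=0xc2, mem[0x0c]=0x41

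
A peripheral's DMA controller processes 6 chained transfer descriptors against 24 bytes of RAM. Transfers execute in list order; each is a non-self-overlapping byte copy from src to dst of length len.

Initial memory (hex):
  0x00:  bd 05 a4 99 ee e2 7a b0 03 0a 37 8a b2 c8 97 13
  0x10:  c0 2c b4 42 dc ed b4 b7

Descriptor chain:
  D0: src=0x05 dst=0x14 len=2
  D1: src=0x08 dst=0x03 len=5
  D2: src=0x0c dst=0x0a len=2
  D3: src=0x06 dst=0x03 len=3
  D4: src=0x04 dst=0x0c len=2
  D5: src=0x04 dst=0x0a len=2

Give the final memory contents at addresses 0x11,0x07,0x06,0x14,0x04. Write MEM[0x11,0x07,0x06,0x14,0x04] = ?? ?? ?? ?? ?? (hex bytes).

D0: mem[0x14..0x15] <- [e2 7a]
D1: mem[0x03..0x07] <- [03 0a 37 8a b2]
D2: mem[0x0a..0x0b] <- [b2 c8]
D3: mem[0x03..0x05] <- [8a b2 03]
D4: mem[0x0c..0x0d] <- [b2 03]
D5: mem[0x0a..0x0b] <- [b2 03]
query mem[0x11]=0x2c, mem[0x07]=0xb2, mem[0x06]=0x8a, mem[0x14]=0xe2, mem[0x04]=0xb2

MEM[0x11,0x07,0x06,0x14,0x04] = 2c b2 8a e2 b2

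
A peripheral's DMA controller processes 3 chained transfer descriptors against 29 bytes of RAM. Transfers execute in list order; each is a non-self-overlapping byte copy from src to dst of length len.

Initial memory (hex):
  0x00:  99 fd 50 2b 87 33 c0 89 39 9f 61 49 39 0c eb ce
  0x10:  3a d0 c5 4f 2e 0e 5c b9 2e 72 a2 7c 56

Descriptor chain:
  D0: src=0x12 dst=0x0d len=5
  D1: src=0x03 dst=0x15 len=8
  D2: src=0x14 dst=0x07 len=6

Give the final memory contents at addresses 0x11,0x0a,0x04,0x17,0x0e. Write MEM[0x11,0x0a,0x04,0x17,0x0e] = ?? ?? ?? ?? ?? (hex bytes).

MEM[0x11,0x0a,0x04,0x17,0x0e] = 5c 33 87 33 4f

  after D0: wrote 5B at 0x0d = c54f2e0e5c
  after D1: wrote 8B at 0x15 = 2b8733c089399f61
  after D2: wrote 6B at 0x07 = 2e2b8733c089
query mem[0x11]=0x5c, mem[0x0a]=0x33, mem[0x04]=0x87, mem[0x17]=0x33, mem[0x0e]=0x4f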